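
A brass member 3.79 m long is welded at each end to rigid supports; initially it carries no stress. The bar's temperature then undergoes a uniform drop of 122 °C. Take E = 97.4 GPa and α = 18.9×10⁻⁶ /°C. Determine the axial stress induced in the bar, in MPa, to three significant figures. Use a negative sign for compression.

Free thermal expansion αLΔT = 18.9e-6 · 3790 · -122 = -8.739 mm.
The walls impose strain ε = −(-8.739)/3790 = 2.3058e-03; σ = Eε = 97400 · 2.3058e-03 = 224.6 MPa.

225 MPa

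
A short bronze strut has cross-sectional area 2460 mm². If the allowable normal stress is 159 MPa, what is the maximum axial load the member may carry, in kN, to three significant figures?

391 kN

P_max = σ_allow · A = 159 · 2460 = 391100 N = 391.1 kN.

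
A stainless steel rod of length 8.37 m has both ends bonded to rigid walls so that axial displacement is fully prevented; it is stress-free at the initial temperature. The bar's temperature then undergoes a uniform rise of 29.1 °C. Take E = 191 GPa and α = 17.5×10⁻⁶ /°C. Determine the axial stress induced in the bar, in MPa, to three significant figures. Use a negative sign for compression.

Free thermal expansion αLΔT = 17.5e-6 · 8370 · 29.1 = 4.262 mm.
The walls impose strain ε = −(4.262)/8370 = -5.0925e-04; σ = Eε = 191000 · -5.0925e-04 = -97.27 MPa.

-97.3 MPa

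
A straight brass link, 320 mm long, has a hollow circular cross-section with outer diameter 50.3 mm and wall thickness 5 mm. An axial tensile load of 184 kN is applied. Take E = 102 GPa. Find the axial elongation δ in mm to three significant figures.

0.811 mm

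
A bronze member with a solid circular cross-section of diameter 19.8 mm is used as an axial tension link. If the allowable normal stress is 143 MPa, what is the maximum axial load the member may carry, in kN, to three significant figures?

44.0 kN

A = 307.9 mm².
P_max = σ_allow · A = 143 · 307.9 = 44030 N = 44.03 kN.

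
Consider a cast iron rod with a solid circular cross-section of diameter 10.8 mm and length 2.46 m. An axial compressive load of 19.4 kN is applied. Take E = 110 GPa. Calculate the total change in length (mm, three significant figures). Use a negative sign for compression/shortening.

A = 91.61 mm².
δ_mech = NL/(AE) = -19400·2460/(91.61·110000) = -4.736 mm.

-4.74 mm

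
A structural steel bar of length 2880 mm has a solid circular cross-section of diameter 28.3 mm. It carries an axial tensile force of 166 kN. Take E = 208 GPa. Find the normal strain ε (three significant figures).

A = 629 mm².
σ = N/A = 263.9 MPa; ε = σ/E = 263.9/208000 = 1.269e-03.

0.00127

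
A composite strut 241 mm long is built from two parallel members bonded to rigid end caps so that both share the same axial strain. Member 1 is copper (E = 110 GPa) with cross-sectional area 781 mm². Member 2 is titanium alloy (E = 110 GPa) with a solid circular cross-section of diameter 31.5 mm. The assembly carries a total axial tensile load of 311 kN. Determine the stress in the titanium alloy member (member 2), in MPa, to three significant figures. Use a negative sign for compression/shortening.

199 MPa

A_2 = 779.3 mm².
Equal strain + equilibrium ⇒ each member carries load in proportion to AE: A₁E₁ = 85910000 N, A₂E₂ = 85720000 N, ΣAE = 171600000 N.
σ₂ = P·E₂/ΣAE = 311000·110000/171600000 = 199.3 MPa.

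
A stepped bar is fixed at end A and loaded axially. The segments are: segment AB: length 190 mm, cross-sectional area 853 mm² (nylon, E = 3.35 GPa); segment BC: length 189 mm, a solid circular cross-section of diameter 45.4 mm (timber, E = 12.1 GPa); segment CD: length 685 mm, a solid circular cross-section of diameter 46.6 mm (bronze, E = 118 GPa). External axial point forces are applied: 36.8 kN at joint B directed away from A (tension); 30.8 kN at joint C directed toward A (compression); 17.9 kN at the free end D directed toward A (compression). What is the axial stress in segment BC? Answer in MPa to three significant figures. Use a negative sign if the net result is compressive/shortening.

-30.1 MPa

Internal axial forces (sectioning from the free end, tension +): N_CD = -17.9 kN, N_BC = -48.7 kN, N_AB = -11.9 kN.
A_BC = 1619 mm².
σ_BC = N_BC/A_BC = -48700/1619 = -30.08 MPa.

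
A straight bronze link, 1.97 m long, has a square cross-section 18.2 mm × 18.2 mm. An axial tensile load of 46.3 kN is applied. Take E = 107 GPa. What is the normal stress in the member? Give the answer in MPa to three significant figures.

A = 331.2 mm².
σ = N/A = 46300/331.2 = 139.8 MPa.

140 MPa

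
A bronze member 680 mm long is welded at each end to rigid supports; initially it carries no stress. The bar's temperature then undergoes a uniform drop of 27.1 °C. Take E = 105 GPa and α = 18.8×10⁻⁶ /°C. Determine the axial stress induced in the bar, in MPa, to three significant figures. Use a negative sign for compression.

Free thermal expansion αLΔT = 18.8e-6 · 680 · -27.1 = -0.3464 mm.
The walls impose strain ε = −(-0.3464)/680 = 5.0948e-04; σ = Eε = 105000 · 5.0948e-04 = 53.5 MPa.

53.5 MPa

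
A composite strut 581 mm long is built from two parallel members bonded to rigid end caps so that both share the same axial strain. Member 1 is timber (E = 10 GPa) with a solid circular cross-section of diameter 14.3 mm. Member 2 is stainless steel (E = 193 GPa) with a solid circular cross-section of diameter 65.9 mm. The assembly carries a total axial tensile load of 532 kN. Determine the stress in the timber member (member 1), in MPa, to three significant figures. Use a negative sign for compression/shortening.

A_1 = 160.6 mm².
A_2 = 3411 mm².
Equal strain + equilibrium ⇒ each member carries load in proportion to AE: A₁E₁ = 1606000 N, A₂E₂ = 658300000 N, ΣAE = 659900000 N.
σ₁ = P·E₁/ΣAE = 532000·10000/659900000 = 8.062 MPa.

8.06 MPa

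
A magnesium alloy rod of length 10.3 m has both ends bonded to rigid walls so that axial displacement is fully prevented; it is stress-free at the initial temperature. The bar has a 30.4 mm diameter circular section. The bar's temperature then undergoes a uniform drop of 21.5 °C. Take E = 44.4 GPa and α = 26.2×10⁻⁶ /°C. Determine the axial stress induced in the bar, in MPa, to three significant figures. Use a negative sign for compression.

25.0 MPa

Free thermal expansion αLΔT = 26.2e-6 · 10300 · -21.5 = -5.802 mm.
The walls impose strain ε = −(-5.802)/10300 = 5.6330e-04; σ = Eε = 44400 · 5.6330e-04 = 25.01 MPa.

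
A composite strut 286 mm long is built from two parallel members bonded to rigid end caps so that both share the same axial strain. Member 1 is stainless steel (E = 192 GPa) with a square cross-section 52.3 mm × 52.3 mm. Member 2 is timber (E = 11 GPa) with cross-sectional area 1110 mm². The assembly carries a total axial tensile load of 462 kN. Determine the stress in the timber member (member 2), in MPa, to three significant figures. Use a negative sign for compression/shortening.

A_1 = 2735 mm².
Equal strain + equilibrium ⇒ each member carries load in proportion to AE: A₁E₁ = 525200000 N, A₂E₂ = 12210000 N, ΣAE = 537400000 N.
σ₂ = P·E₂/ΣAE = 462000·11000/537400000 = 9.457 MPa.

9.46 MPa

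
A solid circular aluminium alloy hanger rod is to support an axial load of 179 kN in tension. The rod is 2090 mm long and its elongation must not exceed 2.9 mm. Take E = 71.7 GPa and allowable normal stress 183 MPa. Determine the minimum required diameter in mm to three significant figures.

Required area A ≥ P/σ_allow = 179000/183 = 978.1 mm².
For a solid circular section, d ≥ √(4A/π) = 35.29 mm.
Elongation limit: A ≥ PL/(Eδ_allow) = 179000·2090/(71700·2.9) = 1799 mm² ⇒ d ≥ 47.86 mm.
The elongation limit governs.

47.9 mm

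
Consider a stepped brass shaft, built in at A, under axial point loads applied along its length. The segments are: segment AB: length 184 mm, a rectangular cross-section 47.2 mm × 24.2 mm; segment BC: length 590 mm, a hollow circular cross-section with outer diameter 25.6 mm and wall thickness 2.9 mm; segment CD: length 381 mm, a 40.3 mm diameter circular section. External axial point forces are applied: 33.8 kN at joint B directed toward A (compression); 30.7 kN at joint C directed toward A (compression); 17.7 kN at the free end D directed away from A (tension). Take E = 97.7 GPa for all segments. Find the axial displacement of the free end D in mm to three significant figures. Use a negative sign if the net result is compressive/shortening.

Internal axial forces (sectioning from the free end, tension +): N_CD = 17.7 kN, N_BC = -13 kN, N_AB = -46.8 kN.
A_AB = 1142 mm².
A_BC = 206.8 mm².
A_CD = 1276 mm².
δ_AB = -46800·184/(1142·97700) = -0.07716 mm
δ_BC = -13000·590/(206.8·97700) = -0.3796 mm
δ_CD = 17700·381/(1276·97700) = 0.05411 mm
δ = Σδ_i = -0.4027 mm.

-0.403 mm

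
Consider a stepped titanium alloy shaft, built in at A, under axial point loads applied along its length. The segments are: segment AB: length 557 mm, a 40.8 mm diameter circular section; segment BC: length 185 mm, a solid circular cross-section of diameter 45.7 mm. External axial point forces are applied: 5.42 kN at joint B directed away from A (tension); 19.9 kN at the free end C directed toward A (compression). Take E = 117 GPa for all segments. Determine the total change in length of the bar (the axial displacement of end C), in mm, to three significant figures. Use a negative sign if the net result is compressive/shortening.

-0.0719 mm

Internal axial forces (sectioning from the free end, tension +): N_BC = -19.9 kN, N_AB = -14.48 kN.
A_AB = 1307 mm².
A_BC = 1640 mm².
δ_AB = -14480·557/(1307·117000) = -0.05273 mm
δ_BC = -19900·185/(1640·117000) = -0.01918 mm
δ = Σδ_i = -0.07191 mm.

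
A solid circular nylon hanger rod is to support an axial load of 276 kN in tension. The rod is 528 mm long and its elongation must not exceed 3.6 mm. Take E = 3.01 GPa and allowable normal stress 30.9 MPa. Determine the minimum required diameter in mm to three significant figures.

131 mm

Required area A ≥ P/σ_allow = 276000/30.9 = 8932 mm².
For a solid circular section, d ≥ √(4A/π) = 106.6 mm.
Elongation limit: A ≥ PL/(Eδ_allow) = 276000·528/(3010·3.6) = 13450 mm² ⇒ d ≥ 130.9 mm.
The elongation limit governs.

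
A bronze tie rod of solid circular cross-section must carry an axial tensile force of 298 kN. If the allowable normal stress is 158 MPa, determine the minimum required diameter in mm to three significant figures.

Required area A ≥ P/σ_allow = 298000/158 = 1886 mm².
For a solid circular section, d ≥ √(4A/π) = 49 mm.

49.0 mm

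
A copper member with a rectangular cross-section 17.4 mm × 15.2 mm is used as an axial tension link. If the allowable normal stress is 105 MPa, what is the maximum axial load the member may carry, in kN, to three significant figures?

A = 264.5 mm².
P_max = σ_allow · A = 105 · 264.5 = 27770 N = 27.77 kN.

27.8 kN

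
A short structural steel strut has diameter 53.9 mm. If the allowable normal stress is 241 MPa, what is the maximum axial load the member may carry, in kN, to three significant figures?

A = 2282 mm².
P_max = σ_allow · A = 241 · 2282 = 549900 N = 549.9 kN.

550 kN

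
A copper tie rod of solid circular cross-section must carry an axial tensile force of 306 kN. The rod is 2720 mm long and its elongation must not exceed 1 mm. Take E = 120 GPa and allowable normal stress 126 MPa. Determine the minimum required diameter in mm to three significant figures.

Required area A ≥ P/σ_allow = 306000/126 = 2429 mm².
For a solid circular section, d ≥ √(4A/π) = 55.61 mm.
Elongation limit: A ≥ PL/(Eδ_allow) = 306000·2720/(120000·1) = 6936 mm² ⇒ d ≥ 93.97 mm.
The elongation limit governs.

94.0 mm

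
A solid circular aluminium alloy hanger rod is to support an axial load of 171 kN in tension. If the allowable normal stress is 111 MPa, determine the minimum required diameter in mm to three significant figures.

44.3 mm

Required area A ≥ P/σ_allow = 171000/111 = 1541 mm².
For a solid circular section, d ≥ √(4A/π) = 44.29 mm.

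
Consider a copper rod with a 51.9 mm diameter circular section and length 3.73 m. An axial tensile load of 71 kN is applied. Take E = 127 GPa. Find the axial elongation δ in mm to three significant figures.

A = 2116 mm².
δ_mech = NL/(AE) = 71000·3730/(2116·127000) = 0.9857 mm.

0.986 mm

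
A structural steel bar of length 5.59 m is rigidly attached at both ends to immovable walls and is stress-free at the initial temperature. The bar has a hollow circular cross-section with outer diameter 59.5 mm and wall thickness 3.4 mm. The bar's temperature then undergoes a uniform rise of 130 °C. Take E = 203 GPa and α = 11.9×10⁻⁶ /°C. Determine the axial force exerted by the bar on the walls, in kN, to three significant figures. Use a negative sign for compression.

-188 kN

Free thermal expansion αLΔT = 11.9e-6 · 5590 · 130 = 8.648 mm.
The walls impose strain ε = −(8.648)/5590 = -1.5470e-03; σ = Eε = 203000 · -1.5470e-03 = -314 MPa.
Wall reaction R = σ·A = -314·599.2 = -188200 N = -188.2 kN.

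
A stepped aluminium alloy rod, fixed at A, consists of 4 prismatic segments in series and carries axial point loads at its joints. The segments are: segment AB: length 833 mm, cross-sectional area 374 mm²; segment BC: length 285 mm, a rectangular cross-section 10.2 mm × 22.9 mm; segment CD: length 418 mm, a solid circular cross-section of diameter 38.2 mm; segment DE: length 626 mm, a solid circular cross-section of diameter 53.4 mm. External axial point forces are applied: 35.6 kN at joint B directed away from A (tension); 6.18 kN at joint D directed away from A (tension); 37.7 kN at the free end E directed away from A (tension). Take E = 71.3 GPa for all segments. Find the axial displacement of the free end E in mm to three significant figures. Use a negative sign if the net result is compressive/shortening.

3.61 mm

Internal axial forces (sectioning from the free end, tension +): N_DE = 37.7 kN, N_CD = 43.88 kN, N_BC = 43.88 kN, N_AB = 79.48 kN.
A_BC = 233.6 mm².
A_CD = 1146 mm².
A_DE = 2240 mm².
δ_AB = 79480·833/(374·71300) = 2.483 mm
δ_BC = 43880·285/(233.6·71300) = 0.7509 mm
δ_CD = 43880·418/(1146·71300) = 0.2245 mm
δ_DE = 37700·626/(2240·71300) = 0.1478 mm
δ = Σδ_i = 3.606 mm.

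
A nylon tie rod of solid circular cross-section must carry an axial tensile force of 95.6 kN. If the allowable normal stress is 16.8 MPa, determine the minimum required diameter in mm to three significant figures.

85.1 mm

Required area A ≥ P/σ_allow = 95600/16.8 = 5690 mm².
For a solid circular section, d ≥ √(4A/π) = 85.12 mm.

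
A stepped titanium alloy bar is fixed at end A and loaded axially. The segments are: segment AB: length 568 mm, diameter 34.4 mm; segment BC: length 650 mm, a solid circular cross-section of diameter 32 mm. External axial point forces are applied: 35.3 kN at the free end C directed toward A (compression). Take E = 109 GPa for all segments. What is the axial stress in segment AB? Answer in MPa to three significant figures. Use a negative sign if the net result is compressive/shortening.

Internal axial forces (sectioning from the free end, tension +): N_BC = -35.3 kN, N_AB = -35.3 kN.
A_AB = 929.4 mm².
σ_AB = N_AB/A_AB = -35300/929.4 = -37.98 MPa.

-38.0 MPa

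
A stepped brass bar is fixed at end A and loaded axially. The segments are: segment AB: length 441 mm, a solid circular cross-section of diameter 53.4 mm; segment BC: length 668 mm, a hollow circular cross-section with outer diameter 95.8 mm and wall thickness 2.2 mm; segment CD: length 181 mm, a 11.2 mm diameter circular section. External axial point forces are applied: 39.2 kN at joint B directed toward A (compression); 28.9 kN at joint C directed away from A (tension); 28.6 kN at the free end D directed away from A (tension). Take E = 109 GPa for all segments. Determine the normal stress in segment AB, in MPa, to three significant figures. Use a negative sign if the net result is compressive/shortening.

8.17 MPa

Internal axial forces (sectioning from the free end, tension +): N_CD = 28.6 kN, N_BC = 57.5 kN, N_AB = 18.3 kN.
A_AB = 2240 mm².
σ_AB = N_AB/A_AB = 18300/2240 = 8.171 MPa.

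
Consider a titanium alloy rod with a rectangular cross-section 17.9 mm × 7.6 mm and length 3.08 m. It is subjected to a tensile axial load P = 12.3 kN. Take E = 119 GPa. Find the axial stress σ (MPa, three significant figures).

A = 136 mm².
σ = N/A = 12300/136 = 90.41 MPa.

90.4 MPa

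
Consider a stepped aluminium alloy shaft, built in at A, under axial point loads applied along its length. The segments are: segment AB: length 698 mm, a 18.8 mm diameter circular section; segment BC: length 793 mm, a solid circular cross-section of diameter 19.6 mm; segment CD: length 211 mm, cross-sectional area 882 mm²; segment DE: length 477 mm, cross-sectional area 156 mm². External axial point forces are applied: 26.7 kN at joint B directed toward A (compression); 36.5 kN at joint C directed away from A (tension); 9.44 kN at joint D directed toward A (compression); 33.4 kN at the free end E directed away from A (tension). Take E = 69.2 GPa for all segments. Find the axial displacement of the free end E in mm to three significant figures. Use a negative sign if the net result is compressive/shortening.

Internal axial forces (sectioning from the free end, tension +): N_DE = 33.4 kN, N_CD = 23.96 kN, N_BC = 60.46 kN, N_AB = 33.76 kN.
A_AB = 277.6 mm².
A_BC = 301.7 mm².
δ_AB = 33760·698/(277.6·69200) = 1.227 mm
δ_BC = 60460·793/(301.7·69200) = 2.296 mm
δ_CD = 23960·211/(882·69200) = 0.08283 mm
δ_DE = 33400·477/(156·69200) = 1.476 mm
δ = Σδ_i = 5.082 mm.

5.08 mm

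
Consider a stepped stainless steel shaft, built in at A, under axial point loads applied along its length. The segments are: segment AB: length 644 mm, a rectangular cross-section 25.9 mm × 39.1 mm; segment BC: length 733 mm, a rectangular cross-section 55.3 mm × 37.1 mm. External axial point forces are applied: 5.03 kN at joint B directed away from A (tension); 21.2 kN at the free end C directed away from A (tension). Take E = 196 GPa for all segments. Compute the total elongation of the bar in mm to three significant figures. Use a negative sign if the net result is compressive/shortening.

Internal axial forces (sectioning from the free end, tension +): N_BC = 21.2 kN, N_AB = 26.23 kN.
A_AB = 1013 mm².
A_BC = 2052 mm².
δ_AB = 26230·644/(1013·196000) = 0.0851 mm
δ_BC = 21200·733/(2052·196000) = 0.03864 mm
δ = Σδ_i = 0.1237 mm.

0.124 mm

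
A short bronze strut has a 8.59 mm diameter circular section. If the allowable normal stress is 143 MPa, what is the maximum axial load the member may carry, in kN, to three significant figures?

8.29 kN

A = 57.95 mm².
P_max = σ_allow · A = 143 · 57.95 = 8287 N = 8.287 kN.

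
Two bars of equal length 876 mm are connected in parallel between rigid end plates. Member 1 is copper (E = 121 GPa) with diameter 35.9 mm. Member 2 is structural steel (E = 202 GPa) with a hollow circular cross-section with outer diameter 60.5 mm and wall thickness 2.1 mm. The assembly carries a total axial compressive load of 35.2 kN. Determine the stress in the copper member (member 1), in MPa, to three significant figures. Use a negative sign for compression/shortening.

-21.3 MPa

A_1 = 1012 mm².
A_2 = 385.3 mm².
Equal strain + equilibrium ⇒ each member carries load in proportion to AE: A₁E₁ = 122500000 N, A₂E₂ = 77830000 N, ΣAE = 200300000 N.
σ₁ = P·E₁/ΣAE = -35200·121000/200300000 = -21.26 MPa.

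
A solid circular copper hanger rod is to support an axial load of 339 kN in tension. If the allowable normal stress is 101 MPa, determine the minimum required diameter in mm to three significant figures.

Required area A ≥ P/σ_allow = 339000/101 = 3356 mm².
For a solid circular section, d ≥ √(4A/π) = 65.37 mm.

65.4 mm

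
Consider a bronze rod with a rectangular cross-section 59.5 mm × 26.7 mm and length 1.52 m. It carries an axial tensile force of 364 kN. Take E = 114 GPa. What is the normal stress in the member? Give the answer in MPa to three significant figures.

A = 1589 mm².
σ = N/A = 364000/1589 = 229.1 MPa.

229 MPa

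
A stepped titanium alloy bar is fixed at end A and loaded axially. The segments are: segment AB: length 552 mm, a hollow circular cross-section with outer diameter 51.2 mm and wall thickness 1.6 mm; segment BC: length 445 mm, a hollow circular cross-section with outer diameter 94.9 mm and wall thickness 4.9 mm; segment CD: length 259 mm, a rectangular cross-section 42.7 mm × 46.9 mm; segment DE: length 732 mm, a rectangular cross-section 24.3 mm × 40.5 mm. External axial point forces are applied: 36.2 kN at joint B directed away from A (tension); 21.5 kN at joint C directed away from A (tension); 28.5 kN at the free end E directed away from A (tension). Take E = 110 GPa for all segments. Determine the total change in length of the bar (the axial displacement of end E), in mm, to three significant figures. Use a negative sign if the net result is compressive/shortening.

2.11 mm

Internal axial forces (sectioning from the free end, tension +): N_DE = 28.5 kN, N_CD = 28.5 kN, N_BC = 50 kN, N_AB = 86.2 kN.
A_AB = 249.3 mm².
A_BC = 1385 mm².
A_CD = 2003 mm².
A_DE = 984.1 mm².
δ_AB = 86200·552/(249.3·110000) = 1.735 mm
δ_BC = 50000·445/(1385·110000) = 0.146 mm
δ_CD = 28500·259/(2003·110000) = 0.03351 mm
δ_DE = 28500·732/(984.1·110000) = 0.1927 mm
δ = Σδ_i = 2.107 mm.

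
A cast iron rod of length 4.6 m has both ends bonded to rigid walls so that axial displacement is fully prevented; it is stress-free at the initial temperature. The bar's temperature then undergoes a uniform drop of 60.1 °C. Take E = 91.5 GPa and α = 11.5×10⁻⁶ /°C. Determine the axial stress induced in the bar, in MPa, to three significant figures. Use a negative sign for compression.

Free thermal expansion αLΔT = 11.5e-6 · 4600 · -60.1 = -3.179 mm.
The walls impose strain ε = −(-3.179)/4600 = 6.9115e-04; σ = Eε = 91500 · 6.9115e-04 = 63.24 MPa.

63.2 MPa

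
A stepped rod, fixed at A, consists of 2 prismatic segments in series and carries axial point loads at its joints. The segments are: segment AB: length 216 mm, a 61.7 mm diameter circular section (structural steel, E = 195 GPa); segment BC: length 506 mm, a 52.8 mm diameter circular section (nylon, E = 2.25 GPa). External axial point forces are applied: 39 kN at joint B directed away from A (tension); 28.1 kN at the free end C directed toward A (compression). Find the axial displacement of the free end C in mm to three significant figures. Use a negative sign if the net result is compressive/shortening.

-2.88 mm

Internal axial forces (sectioning from the free end, tension +): N_BC = -28.1 kN, N_AB = 10.9 kN.
A_AB = 2990 mm².
A_BC = 2190 mm².
δ_AB = 10900·216/(2990·195000) = 0.004038 mm
δ_BC = -28100·506/(2190·2250) = -2.886 mm
δ = Σδ_i = -2.882 mm.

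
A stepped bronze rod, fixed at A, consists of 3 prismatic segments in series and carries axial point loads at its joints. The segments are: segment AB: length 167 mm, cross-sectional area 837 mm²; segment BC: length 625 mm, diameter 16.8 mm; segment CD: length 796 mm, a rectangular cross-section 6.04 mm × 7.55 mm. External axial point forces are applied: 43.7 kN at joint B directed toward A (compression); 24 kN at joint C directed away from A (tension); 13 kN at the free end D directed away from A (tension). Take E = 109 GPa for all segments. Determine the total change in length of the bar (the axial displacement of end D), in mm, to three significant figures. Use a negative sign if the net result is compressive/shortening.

Internal axial forces (sectioning from the free end, tension +): N_CD = 13 kN, N_BC = 37 kN, N_AB = -6.7 kN.
A_BC = 221.7 mm².
A_CD = 45.6 mm².
δ_AB = -6700·167/(837·109000) = -0.01226 mm
δ_BC = 37000·625/(221.7·109000) = 0.9571 mm
δ_CD = 13000·796/(45.6·109000) = 2.082 mm
δ = Σδ_i = 3.027 mm.

3.03 mm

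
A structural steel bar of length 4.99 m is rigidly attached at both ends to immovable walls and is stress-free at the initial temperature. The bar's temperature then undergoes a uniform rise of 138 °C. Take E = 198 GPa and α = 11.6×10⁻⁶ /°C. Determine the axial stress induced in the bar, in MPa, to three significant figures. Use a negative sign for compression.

-317 MPa

Free thermal expansion αLΔT = 11.6e-6 · 4990 · 138 = 7.988 mm.
The walls impose strain ε = −(7.988)/4990 = -1.6008e-03; σ = Eε = 198000 · -1.6008e-03 = -317 MPa.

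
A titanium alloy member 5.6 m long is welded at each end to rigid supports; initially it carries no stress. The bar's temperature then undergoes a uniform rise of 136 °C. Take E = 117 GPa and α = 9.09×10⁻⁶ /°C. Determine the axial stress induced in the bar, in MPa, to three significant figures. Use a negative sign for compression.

Free thermal expansion αLΔT = 9.09e-6 · 5600 · 136 = 6.923 mm.
The walls impose strain ε = −(6.923)/5600 = -1.2362e-03; σ = Eε = 117000 · -1.2362e-03 = -144.6 MPa.

-145 MPa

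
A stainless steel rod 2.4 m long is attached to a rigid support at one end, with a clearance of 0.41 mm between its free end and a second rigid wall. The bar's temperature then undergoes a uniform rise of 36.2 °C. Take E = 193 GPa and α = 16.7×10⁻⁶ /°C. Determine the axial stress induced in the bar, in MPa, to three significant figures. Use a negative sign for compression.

-83.7 MPa

Free thermal expansion αLΔT = 16.7e-6 · 2400 · 36.2 = 1.451 mm.
The walls engage after the gap closes; constrained expansion = 1.451 − 0.41 = 1.041 mm.
The walls impose strain ε = −(1.041)/2400 = -4.3371e-04; σ = Eε = 193000 · -4.3371e-04 = -83.71 MPa.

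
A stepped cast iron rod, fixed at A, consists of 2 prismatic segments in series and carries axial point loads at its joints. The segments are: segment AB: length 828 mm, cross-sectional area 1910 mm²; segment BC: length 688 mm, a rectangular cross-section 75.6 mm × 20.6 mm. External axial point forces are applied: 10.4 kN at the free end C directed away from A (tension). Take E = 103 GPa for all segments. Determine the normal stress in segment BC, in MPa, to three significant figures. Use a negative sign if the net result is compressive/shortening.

6.68 MPa

Internal axial forces (sectioning from the free end, tension +): N_BC = 10.4 kN, N_AB = 10.4 kN.
A_BC = 1557 mm².
σ_BC = N_BC/A_BC = 10400/1557 = 6.678 MPa.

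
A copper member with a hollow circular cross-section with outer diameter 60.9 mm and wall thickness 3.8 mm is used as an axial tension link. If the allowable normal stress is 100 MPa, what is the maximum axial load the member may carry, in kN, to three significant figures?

A = 681.7 mm².
P_max = σ_allow · A = 100 · 681.7 = 68170 N = 68.17 kN.

68.2 kN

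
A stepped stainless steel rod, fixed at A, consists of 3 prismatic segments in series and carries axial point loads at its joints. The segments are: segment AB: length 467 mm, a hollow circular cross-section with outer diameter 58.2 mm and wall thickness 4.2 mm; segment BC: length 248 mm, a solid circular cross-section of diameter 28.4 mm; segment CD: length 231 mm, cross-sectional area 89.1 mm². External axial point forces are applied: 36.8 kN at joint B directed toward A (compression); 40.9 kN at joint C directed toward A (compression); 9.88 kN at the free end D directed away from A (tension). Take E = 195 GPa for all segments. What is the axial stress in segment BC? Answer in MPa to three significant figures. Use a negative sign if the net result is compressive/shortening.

-49.0 MPa

Internal axial forces (sectioning from the free end, tension +): N_CD = 9.88 kN, N_BC = -31.02 kN, N_AB = -67.82 kN.
A_BC = 633.5 mm².
σ_BC = N_BC/A_BC = -31020/633.5 = -48.97 MPa.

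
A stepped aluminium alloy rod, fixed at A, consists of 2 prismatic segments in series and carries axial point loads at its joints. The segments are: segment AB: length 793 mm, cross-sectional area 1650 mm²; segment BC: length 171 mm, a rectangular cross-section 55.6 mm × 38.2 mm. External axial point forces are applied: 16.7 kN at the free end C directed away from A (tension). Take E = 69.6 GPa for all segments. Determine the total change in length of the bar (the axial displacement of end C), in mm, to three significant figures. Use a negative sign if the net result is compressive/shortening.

Internal axial forces (sectioning from the free end, tension +): N_BC = 16.7 kN, N_AB = 16.7 kN.
A_BC = 2124 mm².
δ_AB = 16700·793/(1650·69600) = 0.1153 mm
δ_BC = 16700·171/(2124·69600) = 0.01932 mm
δ = Σδ_i = 0.1346 mm.

0.135 mm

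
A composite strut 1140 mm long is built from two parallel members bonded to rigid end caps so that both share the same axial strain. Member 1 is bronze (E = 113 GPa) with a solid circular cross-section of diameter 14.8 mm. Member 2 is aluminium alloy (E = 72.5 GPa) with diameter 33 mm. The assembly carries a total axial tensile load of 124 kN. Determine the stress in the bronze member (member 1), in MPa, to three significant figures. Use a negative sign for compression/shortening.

A_1 = 172 mm².
A_2 = 855.3 mm².
Equal strain + equilibrium ⇒ each member carries load in proportion to AE: A₁E₁ = 19440000 N, A₂E₂ = 62010000 N, ΣAE = 81450000 N.
σ₁ = P·E₁/ΣAE = 124000·113000/81450000 = 172 MPa.

172 MPa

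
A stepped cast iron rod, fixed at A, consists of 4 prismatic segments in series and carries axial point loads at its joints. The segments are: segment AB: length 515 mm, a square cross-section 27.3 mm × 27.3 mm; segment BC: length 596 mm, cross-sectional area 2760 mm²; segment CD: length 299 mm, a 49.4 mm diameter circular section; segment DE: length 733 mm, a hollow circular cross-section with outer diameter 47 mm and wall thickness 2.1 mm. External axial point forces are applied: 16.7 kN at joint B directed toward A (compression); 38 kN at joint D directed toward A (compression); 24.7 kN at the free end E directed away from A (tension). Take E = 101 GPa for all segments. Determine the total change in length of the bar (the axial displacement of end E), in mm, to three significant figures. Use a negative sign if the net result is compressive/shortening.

Internal axial forces (sectioning from the free end, tension +): N_DE = 24.7 kN, N_CD = -13.3 kN, N_BC = -13.3 kN, N_AB = -30 kN.
A_AB = 745.3 mm².
A_CD = 1917 mm².
A_DE = 296.2 mm².
δ_AB = -30000·515/(745.3·101000) = -0.2052 mm
δ_BC = -13300·596/(2760·101000) = -0.02844 mm
δ_CD = -13300·299/(1917·101000) = -0.02054 mm
δ_DE = 24700·733/(296.2·101000) = 0.6052 mm
δ = Σδ_i = 0.3509 mm.

0.351 mm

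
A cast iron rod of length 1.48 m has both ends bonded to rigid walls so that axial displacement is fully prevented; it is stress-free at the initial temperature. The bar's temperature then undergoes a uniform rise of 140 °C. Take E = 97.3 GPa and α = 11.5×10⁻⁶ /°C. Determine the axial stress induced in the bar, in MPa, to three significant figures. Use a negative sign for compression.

-157 MPa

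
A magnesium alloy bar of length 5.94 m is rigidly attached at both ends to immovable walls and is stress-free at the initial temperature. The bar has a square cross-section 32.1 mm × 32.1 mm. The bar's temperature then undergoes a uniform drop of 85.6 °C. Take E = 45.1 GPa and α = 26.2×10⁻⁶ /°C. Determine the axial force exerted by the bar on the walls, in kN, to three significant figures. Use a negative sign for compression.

104 kN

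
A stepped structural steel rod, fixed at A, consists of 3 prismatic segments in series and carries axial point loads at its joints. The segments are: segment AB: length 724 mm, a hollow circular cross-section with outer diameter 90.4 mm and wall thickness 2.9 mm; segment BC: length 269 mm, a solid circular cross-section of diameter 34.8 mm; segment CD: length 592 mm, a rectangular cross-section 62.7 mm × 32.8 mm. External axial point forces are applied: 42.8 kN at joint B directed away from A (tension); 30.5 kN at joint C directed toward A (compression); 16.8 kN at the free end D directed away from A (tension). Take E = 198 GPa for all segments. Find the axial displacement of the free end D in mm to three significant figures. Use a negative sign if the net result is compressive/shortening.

0.138 mm

Internal axial forces (sectioning from the free end, tension +): N_CD = 16.8 kN, N_BC = -13.7 kN, N_AB = 29.1 kN.
A_AB = 797.2 mm².
A_BC = 951.1 mm².
A_CD = 2057 mm².
δ_AB = 29100·724/(797.2·198000) = 0.1335 mm
δ_BC = -13700·269/(951.1·198000) = -0.01957 mm
δ_CD = 16800·592/(2057·198000) = 0.02442 mm
δ = Σδ_i = 0.1383 mm.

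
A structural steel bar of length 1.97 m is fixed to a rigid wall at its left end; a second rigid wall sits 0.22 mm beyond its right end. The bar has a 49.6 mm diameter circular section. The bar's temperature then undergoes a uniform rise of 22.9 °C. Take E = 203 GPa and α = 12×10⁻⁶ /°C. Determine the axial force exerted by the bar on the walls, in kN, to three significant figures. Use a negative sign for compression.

Free thermal expansion αLΔT = 12e-6 · 1970 · 22.9 = 0.5414 mm.
The walls engage after the gap closes; constrained expansion = 0.5414 − 0.22 = 0.3214 mm.
The walls impose strain ε = −(0.3214)/1970 = -1.6312e-04; σ = Eε = 203000 · -1.6312e-04 = -33.11 MPa.
Wall reaction R = σ·A = -33.11·1932 = -63980 N = -63.98 kN.

-64.0 kN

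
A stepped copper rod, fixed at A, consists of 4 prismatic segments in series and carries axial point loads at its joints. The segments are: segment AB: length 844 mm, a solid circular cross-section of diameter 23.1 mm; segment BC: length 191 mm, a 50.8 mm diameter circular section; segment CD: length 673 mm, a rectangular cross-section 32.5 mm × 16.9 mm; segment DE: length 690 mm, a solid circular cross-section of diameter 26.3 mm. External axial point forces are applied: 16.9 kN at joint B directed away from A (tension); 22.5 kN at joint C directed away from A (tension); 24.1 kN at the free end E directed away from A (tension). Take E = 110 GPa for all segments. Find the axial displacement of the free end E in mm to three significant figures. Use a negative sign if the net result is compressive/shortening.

Internal axial forces (sectioning from the free end, tension +): N_DE = 24.1 kN, N_CD = 24.1 kN, N_BC = 46.6 kN, N_AB = 63.5 kN.
A_AB = 419.1 mm².
A_BC = 2027 mm².
A_CD = 549.2 mm².
A_DE = 543.3 mm².
δ_AB = 63500·844/(419.1·110000) = 1.163 mm
δ_BC = 46600·191/(2027·110000) = 0.03992 mm
δ_CD = 24100·673/(549.2·110000) = 0.2685 mm
δ_DE = 24100·690/(543.3·110000) = 0.2783 mm
δ = Σδ_i = 1.749 mm.

1.75 mm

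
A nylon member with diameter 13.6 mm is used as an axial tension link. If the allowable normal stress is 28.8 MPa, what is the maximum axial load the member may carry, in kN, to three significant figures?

A = 145.3 mm².
P_max = σ_allow · A = 28.8 · 145.3 = 4184 N = 4.184 kN.

4.18 kN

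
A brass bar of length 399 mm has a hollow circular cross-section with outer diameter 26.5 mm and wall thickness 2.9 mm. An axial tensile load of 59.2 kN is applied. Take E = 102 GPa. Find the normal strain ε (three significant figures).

0.00270

A = 215 mm².
σ = N/A = 275.3 MPa; ε = σ/E = 275.3/102000 = 2.699e-03.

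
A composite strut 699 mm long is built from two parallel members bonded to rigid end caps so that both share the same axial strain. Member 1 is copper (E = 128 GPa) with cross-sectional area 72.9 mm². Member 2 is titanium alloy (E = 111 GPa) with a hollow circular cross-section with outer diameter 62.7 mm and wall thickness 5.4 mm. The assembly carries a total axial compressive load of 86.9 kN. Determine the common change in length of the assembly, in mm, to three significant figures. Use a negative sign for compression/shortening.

-0.518 mm

A_2 = 972.1 mm².
Equal strain + equilibrium ⇒ each member carries load in proportion to AE: A₁E₁ = 9331000 N, A₂E₂ = 107900000 N, ΣAE = 117200000 N.
δ = PL/ΣAE = -86900·699/117200000 = -0.5181 mm.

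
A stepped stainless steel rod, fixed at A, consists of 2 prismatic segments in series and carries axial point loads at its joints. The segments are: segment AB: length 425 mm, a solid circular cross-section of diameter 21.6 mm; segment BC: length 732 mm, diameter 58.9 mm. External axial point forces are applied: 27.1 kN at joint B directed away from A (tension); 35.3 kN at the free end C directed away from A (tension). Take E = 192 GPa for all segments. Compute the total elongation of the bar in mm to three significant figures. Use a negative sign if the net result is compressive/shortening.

0.426 mm

Internal axial forces (sectioning from the free end, tension +): N_BC = 35.3 kN, N_AB = 62.4 kN.
A_AB = 366.4 mm².
A_BC = 2725 mm².
δ_AB = 62400·425/(366.4·192000) = 0.3769 mm
δ_BC = 35300·732/(2725·192000) = 0.04939 mm
δ = Σδ_i = 0.4263 mm.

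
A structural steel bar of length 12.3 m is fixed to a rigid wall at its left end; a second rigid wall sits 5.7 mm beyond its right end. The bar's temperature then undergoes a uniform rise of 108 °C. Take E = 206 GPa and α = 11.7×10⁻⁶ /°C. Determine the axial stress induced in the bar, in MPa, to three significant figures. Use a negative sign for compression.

Free thermal expansion αLΔT = 11.7e-6 · 12300 · 108 = 15.54 mm.
The walls engage after the gap closes; constrained expansion = 15.54 − 5.7 = 9.842 mm.
The walls impose strain ε = −(9.842)/12300 = -8.0019e-04; σ = Eε = 206000 · -8.0019e-04 = -164.8 MPa.

-165 MPa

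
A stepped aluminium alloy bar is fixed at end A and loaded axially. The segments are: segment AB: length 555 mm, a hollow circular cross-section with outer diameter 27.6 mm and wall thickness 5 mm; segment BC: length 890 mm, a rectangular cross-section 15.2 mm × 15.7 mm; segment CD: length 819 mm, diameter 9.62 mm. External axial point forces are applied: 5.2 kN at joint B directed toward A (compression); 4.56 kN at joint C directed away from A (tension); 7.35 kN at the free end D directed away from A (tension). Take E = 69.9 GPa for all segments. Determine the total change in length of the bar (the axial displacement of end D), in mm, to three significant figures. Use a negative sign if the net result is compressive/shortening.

Internal axial forces (sectioning from the free end, tension +): N_CD = 7.35 kN, N_BC = 11.91 kN, N_AB = 6.71 kN.
A_AB = 355 mm².
A_BC = 238.6 mm².
A_CD = 72.68 mm².
δ_AB = 6710·555/(355·69900) = 0.1501 mm
δ_BC = 11910·890/(238.6·69900) = 0.6354 mm
δ_CD = 7350·819/(72.68·69900) = 1.185 mm
δ = Σδ_i = 1.97 mm.

1.97 mm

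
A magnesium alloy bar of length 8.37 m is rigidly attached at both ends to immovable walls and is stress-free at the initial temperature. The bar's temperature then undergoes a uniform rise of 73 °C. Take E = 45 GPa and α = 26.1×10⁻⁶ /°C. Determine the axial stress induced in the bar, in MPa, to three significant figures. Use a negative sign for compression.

Free thermal expansion αLΔT = 26.1e-6 · 8370 · 73 = 15.95 mm.
The walls impose strain ε = −(15.95)/8370 = -1.9053e-03; σ = Eε = 45000 · -1.9053e-03 = -85.74 MPa.

-85.7 MPa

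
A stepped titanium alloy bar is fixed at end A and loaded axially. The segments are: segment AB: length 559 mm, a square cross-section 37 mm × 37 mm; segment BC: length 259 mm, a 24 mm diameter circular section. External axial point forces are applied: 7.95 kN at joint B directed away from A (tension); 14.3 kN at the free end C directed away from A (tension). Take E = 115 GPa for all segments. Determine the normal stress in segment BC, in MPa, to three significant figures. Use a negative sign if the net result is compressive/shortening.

31.6 MPa

Internal axial forces (sectioning from the free end, tension +): N_BC = 14.3 kN, N_AB = 22.25 kN.
A_BC = 452.4 mm².
σ_BC = N_BC/A_BC = 14300/452.4 = 31.61 MPa.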